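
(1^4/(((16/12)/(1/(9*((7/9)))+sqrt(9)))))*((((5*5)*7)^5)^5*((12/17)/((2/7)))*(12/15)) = 9433577001994743595495620525070989970117807388305664062500/17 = 554916294234984917382095300000000000000000000000000000000.00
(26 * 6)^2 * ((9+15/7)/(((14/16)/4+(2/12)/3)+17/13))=7106890752/41461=171411.47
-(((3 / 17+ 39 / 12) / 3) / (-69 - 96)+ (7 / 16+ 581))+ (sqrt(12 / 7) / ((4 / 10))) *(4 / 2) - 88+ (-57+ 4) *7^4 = -17223476053 / 134640+ 10 *sqrt(21) / 7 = -127915.88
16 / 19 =0.84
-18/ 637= -0.03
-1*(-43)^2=-1849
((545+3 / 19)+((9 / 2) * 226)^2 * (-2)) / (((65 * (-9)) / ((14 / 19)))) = 550096736 / 211185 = 2604.81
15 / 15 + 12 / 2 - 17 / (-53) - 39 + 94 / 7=-18.25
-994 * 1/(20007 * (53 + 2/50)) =-12425/13264641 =-0.00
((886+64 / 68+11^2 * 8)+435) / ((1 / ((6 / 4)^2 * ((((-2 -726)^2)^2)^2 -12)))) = 6910457500780086895651583541 / 17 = 406497500045887464450093200.00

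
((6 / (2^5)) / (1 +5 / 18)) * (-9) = -243 / 184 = -1.32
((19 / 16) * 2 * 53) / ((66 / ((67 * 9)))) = 202407 / 176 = 1150.04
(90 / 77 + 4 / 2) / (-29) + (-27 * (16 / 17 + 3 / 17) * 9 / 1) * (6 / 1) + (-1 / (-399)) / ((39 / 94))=-137520303460 / 84387303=-1629.63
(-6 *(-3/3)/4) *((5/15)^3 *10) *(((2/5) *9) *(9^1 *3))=54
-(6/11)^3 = -216/1331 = -0.16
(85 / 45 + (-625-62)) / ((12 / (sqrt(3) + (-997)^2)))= -56750649.76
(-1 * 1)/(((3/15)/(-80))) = 400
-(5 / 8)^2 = -25 / 64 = -0.39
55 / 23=2.39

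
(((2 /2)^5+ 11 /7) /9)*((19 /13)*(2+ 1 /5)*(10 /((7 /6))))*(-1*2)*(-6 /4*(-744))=-11195712 /637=-17575.69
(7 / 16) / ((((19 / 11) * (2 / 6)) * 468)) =77 / 47424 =0.00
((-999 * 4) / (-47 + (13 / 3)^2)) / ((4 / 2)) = 70.80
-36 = -36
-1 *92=-92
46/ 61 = 0.75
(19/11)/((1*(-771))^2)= 19/6538851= 0.00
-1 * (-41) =41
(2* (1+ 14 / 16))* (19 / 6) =95 / 8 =11.88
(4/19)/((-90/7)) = -14/855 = -0.02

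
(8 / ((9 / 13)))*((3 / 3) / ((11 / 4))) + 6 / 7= 3506 / 693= 5.06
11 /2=5.50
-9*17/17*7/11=-5.73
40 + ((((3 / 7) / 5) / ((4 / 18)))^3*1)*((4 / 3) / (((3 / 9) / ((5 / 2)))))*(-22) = 469487 / 17150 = 27.38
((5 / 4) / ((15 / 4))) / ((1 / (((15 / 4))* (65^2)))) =21125 / 4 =5281.25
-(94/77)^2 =-8836/5929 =-1.49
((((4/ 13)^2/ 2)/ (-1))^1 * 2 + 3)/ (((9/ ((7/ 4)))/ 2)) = 3437/ 3042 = 1.13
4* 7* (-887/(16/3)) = -4656.75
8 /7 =1.14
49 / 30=1.63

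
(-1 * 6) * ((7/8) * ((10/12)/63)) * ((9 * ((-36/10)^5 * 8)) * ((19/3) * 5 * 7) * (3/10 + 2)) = 963364752/625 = 1541383.60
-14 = -14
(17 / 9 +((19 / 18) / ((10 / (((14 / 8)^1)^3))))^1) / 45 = 28277 / 518400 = 0.05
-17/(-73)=17/73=0.23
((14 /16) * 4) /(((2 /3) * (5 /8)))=42 /5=8.40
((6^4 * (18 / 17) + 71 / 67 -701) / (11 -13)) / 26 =-191436 / 14807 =-12.93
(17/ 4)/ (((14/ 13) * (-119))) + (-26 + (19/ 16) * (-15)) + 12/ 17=-574967/ 13328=-43.14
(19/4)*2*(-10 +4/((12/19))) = -209/6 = -34.83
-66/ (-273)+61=5573/ 91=61.24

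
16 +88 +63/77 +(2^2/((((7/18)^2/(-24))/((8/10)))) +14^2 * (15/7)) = 17.00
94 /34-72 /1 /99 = 381 /187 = 2.04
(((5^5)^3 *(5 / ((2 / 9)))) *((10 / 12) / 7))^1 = 2288818359375 / 28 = 81743512834.82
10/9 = 1.11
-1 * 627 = -627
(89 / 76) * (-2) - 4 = -241 / 38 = -6.34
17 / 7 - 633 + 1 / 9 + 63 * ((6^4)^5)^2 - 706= 53055585824670780515252379680945947 / 63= 842152155947155246273847300000000.00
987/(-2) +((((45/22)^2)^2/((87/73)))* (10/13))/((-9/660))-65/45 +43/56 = -334519516655/252900648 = -1322.73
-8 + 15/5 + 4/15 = -71/15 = -4.73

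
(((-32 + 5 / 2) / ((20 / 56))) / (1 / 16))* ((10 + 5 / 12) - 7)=-67732 / 15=-4515.47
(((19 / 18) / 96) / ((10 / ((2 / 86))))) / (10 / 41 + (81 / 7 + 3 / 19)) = 103607 / 48513081600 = 0.00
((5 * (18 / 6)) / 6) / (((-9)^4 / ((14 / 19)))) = 35 / 124659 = 0.00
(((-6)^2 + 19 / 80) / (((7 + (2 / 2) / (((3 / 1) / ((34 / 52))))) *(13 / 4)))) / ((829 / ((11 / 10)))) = 0.00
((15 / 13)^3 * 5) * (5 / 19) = 84375 / 41743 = 2.02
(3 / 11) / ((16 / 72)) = 1.23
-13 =-13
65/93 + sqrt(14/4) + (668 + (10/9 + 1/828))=sqrt(14)/2 + 5730905/8556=671.68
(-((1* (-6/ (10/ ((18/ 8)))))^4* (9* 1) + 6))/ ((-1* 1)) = 5742969/ 160000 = 35.89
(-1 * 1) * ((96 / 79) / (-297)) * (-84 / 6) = -448 / 7821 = -0.06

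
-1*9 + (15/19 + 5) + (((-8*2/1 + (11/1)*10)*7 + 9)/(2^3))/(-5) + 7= -9793/760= -12.89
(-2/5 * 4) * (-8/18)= 32/45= 0.71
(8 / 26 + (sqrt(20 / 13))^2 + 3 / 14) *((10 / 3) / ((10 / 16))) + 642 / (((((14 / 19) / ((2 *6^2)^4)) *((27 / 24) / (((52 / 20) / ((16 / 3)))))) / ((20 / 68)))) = 2984240095.96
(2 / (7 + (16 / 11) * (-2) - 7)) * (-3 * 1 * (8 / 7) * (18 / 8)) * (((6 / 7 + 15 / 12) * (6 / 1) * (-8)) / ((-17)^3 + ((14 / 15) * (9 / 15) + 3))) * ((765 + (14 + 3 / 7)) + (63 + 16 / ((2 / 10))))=2828650275 / 28065632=100.79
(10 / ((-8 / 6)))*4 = -30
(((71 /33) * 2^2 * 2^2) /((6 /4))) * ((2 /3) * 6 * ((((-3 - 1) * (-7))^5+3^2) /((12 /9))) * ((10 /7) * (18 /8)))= 293264824080 /77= 3808634078.96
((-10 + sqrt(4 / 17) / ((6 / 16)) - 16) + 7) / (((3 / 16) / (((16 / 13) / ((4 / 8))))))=-232.45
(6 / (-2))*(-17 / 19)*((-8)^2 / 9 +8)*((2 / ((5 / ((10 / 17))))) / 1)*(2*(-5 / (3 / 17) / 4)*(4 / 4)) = -135.20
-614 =-614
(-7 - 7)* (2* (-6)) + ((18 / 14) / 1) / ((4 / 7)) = 681 / 4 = 170.25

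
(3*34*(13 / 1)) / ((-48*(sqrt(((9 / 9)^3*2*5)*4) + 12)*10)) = -51 / 160 + 17*sqrt(10) / 320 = -0.15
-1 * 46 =-46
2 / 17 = 0.12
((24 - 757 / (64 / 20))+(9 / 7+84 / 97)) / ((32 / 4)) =-2285903 / 86912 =-26.30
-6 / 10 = -3 / 5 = -0.60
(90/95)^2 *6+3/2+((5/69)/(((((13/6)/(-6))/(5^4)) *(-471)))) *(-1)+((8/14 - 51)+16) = -6597875315/237249922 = -27.81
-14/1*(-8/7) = 16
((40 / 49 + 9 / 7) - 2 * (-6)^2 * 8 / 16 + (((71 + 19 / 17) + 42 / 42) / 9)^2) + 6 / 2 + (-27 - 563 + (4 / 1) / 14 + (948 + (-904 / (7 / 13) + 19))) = -1452689618 / 1147041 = -1266.47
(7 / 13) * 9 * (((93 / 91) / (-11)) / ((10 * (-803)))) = 837 / 14927770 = 0.00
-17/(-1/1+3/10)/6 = 85/21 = 4.05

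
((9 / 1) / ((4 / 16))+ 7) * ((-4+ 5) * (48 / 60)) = 172 / 5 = 34.40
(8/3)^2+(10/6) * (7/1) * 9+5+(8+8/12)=1132/9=125.78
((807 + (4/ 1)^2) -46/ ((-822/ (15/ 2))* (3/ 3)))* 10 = 1128085/ 137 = 8234.20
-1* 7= -7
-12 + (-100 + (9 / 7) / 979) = -767527 / 6853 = -112.00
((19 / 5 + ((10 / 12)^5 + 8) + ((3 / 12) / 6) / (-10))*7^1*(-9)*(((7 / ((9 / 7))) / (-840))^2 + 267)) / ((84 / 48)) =-147694197351703 / 1259712000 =-117244.42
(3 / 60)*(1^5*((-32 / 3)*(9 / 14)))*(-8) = 96 / 35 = 2.74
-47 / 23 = -2.04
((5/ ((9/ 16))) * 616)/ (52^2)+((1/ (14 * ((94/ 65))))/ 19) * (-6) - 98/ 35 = -75169763/ 95077710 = -0.79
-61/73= -0.84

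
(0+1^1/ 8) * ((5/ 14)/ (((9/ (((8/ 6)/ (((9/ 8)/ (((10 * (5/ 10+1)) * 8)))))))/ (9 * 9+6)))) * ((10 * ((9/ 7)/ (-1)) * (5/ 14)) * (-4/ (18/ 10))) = 5800000/ 9261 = 626.28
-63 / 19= -3.32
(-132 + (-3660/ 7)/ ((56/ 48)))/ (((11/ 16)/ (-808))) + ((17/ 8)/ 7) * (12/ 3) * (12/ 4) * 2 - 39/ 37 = 13598260086/ 19943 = 681856.29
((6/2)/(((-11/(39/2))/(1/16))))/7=-117/2464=-0.05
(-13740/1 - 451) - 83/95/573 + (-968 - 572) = -856317068/54435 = -15731.00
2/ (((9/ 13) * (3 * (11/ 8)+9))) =208/ 945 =0.22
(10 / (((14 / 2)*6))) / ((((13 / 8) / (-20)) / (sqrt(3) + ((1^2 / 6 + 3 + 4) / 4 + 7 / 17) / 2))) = -800*sqrt(3) / 273- 44950 / 13923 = -8.30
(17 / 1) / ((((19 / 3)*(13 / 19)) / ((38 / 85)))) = 114 / 65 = 1.75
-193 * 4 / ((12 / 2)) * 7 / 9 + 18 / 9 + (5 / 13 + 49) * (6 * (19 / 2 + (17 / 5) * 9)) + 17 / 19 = 392962793 / 33345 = 11784.76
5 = 5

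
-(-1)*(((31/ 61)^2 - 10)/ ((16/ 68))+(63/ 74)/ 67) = -1527172761/ 36897436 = -41.39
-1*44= -44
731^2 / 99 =534361 / 99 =5397.59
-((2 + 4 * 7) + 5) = -35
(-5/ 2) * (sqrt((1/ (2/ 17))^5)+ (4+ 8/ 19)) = -1445 * sqrt(34)/ 16 - 210/ 19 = -537.66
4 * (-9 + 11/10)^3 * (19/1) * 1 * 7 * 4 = -131148374/125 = -1049186.99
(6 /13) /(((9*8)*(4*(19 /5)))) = 5 /11856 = 0.00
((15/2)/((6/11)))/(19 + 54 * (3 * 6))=55/3964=0.01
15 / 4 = 3.75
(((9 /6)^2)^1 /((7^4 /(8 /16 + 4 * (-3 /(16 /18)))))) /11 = -117 /105644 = -0.00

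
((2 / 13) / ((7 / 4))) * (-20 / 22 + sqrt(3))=-80 / 1001 + 8 * sqrt(3) / 91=0.07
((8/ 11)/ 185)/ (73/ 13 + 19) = 13/ 81400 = 0.00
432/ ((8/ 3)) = 162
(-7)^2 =49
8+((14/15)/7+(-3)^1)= 77/15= 5.13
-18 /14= -9 /7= -1.29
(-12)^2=144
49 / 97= 0.51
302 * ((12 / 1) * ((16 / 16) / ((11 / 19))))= 68856 / 11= 6259.64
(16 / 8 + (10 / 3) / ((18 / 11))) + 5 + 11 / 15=1319 / 135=9.77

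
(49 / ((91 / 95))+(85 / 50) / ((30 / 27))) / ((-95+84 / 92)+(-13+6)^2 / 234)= -14177223 / 25262450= -0.56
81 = 81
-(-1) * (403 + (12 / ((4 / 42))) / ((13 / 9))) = 6373 / 13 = 490.23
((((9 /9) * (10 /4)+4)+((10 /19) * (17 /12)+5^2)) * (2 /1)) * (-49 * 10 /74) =-900620 /2109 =-427.04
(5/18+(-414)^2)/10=3085133/180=17139.63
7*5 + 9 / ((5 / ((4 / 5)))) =911 / 25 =36.44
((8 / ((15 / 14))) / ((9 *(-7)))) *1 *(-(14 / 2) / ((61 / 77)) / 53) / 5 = 0.00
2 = 2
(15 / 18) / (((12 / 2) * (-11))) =-5 / 396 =-0.01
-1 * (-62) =62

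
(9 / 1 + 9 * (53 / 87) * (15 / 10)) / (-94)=-999 / 5452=-0.18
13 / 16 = 0.81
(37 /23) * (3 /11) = 111 /253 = 0.44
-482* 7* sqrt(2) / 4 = -1192.89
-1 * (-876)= 876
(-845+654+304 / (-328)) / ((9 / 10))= -26230 / 123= -213.25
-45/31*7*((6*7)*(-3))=39690/31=1280.32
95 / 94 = 1.01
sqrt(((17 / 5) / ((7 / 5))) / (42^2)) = sqrt(119) / 294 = 0.04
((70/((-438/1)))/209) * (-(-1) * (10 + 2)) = -140/15257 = -0.01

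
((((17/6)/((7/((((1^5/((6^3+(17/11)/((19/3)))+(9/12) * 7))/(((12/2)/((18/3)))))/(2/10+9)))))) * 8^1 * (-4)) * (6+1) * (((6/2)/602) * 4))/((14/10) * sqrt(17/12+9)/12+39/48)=-2128389120/1531045742807+36382720 * sqrt(15)/218720820401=-0.00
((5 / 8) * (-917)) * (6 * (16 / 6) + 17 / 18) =-9711.28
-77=-77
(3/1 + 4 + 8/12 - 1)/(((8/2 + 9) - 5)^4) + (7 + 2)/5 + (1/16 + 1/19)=559387/291840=1.92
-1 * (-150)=150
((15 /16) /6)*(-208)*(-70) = 2275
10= 10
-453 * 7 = -3171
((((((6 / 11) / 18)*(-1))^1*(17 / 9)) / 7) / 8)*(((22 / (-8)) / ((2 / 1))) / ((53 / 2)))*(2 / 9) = 17 / 1442448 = 0.00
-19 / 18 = -1.06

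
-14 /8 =-7 /4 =-1.75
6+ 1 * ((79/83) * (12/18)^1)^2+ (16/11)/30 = 21998686/3410055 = 6.45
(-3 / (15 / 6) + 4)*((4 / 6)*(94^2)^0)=28 / 15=1.87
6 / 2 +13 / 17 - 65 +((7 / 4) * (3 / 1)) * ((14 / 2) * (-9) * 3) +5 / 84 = -1053.43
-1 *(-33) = 33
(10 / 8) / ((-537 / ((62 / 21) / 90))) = -31 / 405972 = -0.00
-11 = -11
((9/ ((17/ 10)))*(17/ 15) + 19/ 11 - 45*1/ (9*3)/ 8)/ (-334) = -1985/ 88176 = -0.02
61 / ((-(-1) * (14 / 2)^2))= 61 / 49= 1.24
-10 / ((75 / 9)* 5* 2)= -3 / 25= -0.12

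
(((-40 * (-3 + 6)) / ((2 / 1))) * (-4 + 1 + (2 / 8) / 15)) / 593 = 179 / 593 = 0.30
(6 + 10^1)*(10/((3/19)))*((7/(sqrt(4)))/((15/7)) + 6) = 69616/9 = 7735.11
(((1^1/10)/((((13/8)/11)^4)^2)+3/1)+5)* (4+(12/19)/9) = 1794467.38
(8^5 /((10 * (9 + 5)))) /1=8192 /35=234.06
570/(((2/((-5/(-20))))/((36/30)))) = 171/2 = 85.50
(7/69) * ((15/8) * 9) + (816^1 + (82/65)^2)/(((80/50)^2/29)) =576114997/62192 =9263.49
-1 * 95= -95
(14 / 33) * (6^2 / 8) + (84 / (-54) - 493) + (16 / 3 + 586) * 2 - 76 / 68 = 1159423 / 1683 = 688.90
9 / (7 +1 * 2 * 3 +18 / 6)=9 / 16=0.56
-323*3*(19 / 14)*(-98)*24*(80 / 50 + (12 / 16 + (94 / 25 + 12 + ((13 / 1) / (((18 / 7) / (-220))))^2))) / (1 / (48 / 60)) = 3061019813608.31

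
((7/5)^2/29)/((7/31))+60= 43717/725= 60.30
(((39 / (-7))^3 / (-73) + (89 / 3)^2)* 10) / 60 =147.08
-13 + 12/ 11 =-131/ 11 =-11.91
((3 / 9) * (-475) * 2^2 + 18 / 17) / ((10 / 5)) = -16123 / 51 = -316.14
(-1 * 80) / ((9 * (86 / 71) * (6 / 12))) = -5680 / 387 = -14.68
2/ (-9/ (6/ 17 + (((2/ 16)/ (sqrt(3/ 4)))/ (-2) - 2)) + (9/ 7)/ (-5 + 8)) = 0.35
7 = 7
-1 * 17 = -17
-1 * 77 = -77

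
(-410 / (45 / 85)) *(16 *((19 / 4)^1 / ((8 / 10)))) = -662150 / 9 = -73572.22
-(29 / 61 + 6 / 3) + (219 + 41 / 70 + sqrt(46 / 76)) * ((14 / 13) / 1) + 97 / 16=7 * sqrt(874) / 247 + 15229661 / 63440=240.90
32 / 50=16 / 25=0.64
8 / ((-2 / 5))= -20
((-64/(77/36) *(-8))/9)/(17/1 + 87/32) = 65536/48587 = 1.35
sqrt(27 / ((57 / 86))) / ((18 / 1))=sqrt(1634) / 114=0.35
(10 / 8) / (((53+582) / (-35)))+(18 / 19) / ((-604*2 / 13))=-57637 / 728726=-0.08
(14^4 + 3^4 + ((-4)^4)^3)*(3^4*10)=13620727530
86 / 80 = 43 / 40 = 1.08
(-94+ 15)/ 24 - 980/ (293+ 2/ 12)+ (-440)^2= 8172737519/ 42216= 193593.37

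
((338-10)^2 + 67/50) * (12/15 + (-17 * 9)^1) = -4093622187/250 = -16374488.75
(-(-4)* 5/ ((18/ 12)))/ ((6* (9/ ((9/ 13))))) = 20/ 117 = 0.17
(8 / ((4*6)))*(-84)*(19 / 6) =-266 / 3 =-88.67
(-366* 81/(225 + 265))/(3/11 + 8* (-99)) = 54351/711235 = 0.08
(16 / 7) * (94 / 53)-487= -179173 / 371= -482.95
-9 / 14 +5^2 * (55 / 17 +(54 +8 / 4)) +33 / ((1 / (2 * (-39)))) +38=-251271 / 238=-1055.76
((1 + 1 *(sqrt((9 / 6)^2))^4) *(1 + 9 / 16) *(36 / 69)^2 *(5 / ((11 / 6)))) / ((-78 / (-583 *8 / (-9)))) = -642625 / 13754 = -46.72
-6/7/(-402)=1/469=0.00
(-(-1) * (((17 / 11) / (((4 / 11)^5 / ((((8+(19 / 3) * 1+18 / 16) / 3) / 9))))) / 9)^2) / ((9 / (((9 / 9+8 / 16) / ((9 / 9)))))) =8526820943779369 / 213986410758144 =39.85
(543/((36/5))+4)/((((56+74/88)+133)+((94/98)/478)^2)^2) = 2168973244898873138033/984287950411098625689708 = 0.00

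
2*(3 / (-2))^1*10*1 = -30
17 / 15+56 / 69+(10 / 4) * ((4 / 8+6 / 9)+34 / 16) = 10.17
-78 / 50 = -1.56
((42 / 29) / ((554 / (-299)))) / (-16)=6279 / 128528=0.05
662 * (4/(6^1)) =1324/3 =441.33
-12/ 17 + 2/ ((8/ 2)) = -7/ 34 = -0.21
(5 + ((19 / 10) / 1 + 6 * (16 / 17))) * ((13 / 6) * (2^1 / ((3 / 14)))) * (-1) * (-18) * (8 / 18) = 172536 / 85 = 2029.84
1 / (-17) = -1 / 17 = -0.06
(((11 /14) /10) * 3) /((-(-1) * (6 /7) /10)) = 11 /4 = 2.75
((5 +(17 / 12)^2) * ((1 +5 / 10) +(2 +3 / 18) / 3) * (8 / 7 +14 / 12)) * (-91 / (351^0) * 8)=-6361745 / 243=-26180.02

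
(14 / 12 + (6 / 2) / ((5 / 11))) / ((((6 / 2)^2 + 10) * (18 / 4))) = 233 / 2565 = 0.09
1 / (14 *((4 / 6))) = 3 / 28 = 0.11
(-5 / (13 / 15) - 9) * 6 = -1152 / 13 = -88.62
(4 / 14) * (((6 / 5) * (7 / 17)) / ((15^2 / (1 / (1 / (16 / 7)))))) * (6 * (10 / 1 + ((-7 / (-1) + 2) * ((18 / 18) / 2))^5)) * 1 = 237476 / 14875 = 15.96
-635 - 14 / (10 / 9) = -3238 / 5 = -647.60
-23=-23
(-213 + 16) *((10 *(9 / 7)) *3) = -53190 / 7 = -7598.57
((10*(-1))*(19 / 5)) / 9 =-38 / 9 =-4.22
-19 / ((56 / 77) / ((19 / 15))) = -3971 / 120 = -33.09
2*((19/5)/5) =38/25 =1.52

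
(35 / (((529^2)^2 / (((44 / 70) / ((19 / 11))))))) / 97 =242 / 144327145872883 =0.00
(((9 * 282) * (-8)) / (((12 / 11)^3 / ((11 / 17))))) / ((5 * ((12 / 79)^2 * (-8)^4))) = -4294600607 / 200540160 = -21.42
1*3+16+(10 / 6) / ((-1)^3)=52 / 3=17.33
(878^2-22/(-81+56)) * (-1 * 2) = -38544244/25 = -1541769.76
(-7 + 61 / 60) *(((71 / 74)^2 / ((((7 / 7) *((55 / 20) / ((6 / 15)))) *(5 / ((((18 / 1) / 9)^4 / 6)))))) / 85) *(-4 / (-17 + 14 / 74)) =-14477752 / 12103925625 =-0.00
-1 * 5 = -5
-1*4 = -4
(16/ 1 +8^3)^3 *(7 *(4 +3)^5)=17317691854848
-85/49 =-1.73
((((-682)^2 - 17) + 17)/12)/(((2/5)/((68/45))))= 3953554/27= 146427.93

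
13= 13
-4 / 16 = -1 / 4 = -0.25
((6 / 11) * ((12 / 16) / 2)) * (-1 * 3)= -27 / 44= -0.61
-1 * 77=-77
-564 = -564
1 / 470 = 0.00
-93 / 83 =-1.12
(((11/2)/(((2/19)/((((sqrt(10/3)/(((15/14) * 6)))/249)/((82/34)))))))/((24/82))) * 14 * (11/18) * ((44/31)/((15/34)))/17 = 21065737 * sqrt(30)/844072650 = 0.14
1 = 1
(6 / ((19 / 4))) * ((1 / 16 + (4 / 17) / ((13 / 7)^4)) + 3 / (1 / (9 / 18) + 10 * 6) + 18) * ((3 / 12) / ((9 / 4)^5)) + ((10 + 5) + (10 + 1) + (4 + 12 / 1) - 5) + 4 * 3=92126137183357 / 1876323263373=49.10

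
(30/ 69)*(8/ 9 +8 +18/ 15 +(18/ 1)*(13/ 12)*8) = 14948/ 207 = 72.21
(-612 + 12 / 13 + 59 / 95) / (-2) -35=667463 / 2470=270.23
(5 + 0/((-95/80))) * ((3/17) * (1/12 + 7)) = 25/4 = 6.25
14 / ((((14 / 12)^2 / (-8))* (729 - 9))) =-4 / 35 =-0.11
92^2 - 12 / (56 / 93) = 118217 / 14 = 8444.07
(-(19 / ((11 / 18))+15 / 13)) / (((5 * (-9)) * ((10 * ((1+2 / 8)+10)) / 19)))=0.12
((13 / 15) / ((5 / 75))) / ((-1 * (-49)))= 13 / 49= 0.27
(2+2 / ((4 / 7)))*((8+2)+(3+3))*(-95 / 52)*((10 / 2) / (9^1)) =-10450 / 117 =-89.32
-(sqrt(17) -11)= 11 -sqrt(17)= 6.88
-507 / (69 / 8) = -1352 / 23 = -58.78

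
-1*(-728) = 728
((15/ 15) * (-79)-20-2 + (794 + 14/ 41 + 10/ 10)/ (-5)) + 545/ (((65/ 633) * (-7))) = -18995959/ 18655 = -1018.28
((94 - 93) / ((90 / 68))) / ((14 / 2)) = 0.11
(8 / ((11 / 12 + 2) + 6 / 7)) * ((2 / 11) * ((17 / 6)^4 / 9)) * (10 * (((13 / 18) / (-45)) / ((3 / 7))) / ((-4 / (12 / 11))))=212811508 / 754980831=0.28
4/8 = 1/2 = 0.50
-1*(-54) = 54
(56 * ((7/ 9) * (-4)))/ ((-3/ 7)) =10976/ 27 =406.52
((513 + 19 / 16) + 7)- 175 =5539 / 16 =346.19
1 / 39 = 0.03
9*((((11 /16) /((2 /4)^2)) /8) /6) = 33 /64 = 0.52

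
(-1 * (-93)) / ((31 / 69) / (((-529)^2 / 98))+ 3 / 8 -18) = -14365917576 / 2722548785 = -5.28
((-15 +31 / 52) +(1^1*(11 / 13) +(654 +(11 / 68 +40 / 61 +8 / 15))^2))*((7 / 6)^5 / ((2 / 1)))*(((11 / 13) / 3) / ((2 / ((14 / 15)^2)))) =195801645195404963593109 / 3434051017500480000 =57017.69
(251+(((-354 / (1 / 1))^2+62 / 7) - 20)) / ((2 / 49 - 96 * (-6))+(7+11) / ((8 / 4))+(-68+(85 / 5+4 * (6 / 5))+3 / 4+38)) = 123044740 / 566039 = 217.38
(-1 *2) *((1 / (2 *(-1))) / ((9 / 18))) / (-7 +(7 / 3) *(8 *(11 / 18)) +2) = 54 / 173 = 0.31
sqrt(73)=8.54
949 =949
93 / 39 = 31 / 13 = 2.38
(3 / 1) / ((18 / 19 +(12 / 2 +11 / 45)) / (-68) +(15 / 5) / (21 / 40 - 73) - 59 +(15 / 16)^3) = -0.05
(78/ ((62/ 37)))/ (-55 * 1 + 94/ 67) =-0.87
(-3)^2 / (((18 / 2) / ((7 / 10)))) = 7 / 10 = 0.70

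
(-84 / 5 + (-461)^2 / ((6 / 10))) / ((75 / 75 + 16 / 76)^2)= 1917911053 / 7935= 241702.72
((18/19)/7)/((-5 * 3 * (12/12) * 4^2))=-3/5320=-0.00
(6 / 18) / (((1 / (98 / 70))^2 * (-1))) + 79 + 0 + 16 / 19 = 112844 / 1425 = 79.19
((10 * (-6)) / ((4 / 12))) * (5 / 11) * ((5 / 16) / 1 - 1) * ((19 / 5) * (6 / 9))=285 / 2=142.50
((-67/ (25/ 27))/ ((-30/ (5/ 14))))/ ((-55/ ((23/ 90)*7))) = -1541/ 55000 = -0.03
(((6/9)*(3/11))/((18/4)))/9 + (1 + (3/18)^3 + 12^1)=92729/7128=13.01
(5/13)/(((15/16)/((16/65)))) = 256/2535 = 0.10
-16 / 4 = -4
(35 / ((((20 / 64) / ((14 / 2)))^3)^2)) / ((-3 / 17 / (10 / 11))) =-469769799073792 / 20625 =-22776717530.85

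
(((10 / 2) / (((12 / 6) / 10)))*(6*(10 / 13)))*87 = 130500 / 13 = 10038.46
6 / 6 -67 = -66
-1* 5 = -5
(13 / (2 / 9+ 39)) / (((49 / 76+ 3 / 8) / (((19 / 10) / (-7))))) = -0.09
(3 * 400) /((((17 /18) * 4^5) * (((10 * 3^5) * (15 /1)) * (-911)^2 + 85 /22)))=1485 /36203942559184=0.00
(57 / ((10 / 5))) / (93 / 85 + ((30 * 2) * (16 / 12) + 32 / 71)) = 114665 / 328082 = 0.35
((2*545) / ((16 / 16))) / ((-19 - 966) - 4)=-1090 / 989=-1.10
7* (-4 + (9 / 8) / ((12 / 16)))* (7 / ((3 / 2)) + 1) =-595 / 6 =-99.17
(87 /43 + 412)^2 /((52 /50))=7923670225 /48074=164822.36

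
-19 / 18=-1.06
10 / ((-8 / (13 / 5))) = -13 / 4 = -3.25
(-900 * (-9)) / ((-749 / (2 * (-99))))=1603800 / 749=2141.26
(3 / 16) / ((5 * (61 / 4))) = 3 / 1220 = 0.00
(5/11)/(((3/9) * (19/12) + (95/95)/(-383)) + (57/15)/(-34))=5859900/5329489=1.10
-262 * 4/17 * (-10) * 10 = 104800/17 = 6164.71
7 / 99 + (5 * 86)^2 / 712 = 4577521 / 17622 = 259.76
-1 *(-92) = 92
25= 25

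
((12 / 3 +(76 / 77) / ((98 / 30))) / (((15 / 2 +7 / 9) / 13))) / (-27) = -422032 / 1686531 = -0.25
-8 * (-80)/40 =16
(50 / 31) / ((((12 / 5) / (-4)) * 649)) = -250 / 60357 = -0.00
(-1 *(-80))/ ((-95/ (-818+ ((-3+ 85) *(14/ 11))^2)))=-1026464/ 121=-8483.17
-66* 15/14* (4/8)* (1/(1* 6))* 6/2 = -495/28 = -17.68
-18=-18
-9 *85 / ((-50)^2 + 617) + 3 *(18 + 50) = 211701 / 1039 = 203.75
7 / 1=7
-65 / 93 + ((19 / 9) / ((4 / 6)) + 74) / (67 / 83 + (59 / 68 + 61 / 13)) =165395971 / 14482363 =11.42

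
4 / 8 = 1 / 2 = 0.50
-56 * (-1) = 56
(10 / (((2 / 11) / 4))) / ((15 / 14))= 616 / 3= 205.33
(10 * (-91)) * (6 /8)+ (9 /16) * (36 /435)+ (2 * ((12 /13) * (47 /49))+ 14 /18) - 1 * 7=-2284054859 /3325140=-686.90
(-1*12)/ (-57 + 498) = -4/ 147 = -0.03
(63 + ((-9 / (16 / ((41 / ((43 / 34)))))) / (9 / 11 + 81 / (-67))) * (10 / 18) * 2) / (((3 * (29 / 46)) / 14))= 915963293 / 1077408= 850.15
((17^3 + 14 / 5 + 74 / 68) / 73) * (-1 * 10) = -835871 / 1241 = -673.55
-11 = -11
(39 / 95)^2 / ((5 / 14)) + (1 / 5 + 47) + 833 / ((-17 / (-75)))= 167985569 / 45125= 3722.67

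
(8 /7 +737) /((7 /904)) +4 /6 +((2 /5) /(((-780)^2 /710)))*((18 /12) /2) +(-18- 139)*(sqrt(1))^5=945718798279 /9937200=95169.54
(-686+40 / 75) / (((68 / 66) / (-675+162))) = 29010663 / 85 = 341301.92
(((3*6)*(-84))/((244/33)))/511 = -1782/4453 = -0.40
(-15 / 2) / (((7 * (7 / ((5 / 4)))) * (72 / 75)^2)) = -15625 / 75264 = -0.21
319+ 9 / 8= 320.12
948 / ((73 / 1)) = 948 / 73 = 12.99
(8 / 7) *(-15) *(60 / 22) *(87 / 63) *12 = -417600 / 539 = -774.77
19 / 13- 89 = -1138 / 13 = -87.54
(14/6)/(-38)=-7/114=-0.06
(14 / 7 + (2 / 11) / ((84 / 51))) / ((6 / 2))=325 / 462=0.70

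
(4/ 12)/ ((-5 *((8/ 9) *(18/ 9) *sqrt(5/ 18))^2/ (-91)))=22113/ 3200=6.91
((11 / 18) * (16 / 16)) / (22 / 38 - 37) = -209 / 12456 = -0.02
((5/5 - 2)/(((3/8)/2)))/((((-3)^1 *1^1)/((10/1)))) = 160/9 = 17.78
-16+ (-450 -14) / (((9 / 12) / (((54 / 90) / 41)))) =-5136 / 205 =-25.05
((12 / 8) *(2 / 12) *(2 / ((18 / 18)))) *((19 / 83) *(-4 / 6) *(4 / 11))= -76 / 2739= -0.03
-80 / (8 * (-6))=5 / 3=1.67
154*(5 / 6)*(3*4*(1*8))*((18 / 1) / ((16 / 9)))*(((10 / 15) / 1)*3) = 249480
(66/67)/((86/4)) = 132/2881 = 0.05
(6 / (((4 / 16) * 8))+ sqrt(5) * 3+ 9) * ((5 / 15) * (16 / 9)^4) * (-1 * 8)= -2097152 / 6561 -524288 * sqrt(5) / 6561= -498.32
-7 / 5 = -1.40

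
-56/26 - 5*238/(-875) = -258/325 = -0.79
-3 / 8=-0.38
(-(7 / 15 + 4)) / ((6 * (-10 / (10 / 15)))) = 67 / 1350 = 0.05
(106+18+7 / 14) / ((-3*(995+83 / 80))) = -3320 / 79683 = -0.04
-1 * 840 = -840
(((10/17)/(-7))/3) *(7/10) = -1/51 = -0.02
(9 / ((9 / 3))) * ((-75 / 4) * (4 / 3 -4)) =150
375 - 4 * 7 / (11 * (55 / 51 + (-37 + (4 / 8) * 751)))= 142874769 / 381007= 374.99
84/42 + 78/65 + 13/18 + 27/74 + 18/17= 151316/28305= 5.35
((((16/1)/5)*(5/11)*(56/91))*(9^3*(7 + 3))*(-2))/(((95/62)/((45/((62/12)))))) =-201553920/2717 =-74182.52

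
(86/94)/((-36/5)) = -215/1692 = -0.13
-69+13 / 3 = -194 / 3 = -64.67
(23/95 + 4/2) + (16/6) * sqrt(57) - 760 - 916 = -159007/95 + 8 * sqrt(57)/3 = -1653.63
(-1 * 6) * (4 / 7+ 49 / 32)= -1413 / 112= -12.62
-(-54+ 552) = -498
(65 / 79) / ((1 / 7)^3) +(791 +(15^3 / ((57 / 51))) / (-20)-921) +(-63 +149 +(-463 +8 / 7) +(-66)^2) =167329069 / 42028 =3981.37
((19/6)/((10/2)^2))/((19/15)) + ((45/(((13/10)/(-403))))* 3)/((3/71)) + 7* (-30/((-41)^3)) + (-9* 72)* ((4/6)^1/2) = -682776842839/689210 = -990665.90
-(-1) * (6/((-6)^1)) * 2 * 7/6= -7/3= -2.33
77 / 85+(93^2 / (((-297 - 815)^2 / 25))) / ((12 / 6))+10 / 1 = 2310931701 / 210212480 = 10.99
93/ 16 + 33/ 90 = 1483/ 240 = 6.18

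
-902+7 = -895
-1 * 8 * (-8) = 64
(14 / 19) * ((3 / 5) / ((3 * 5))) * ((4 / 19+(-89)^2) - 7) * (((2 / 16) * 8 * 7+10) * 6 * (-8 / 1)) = -343565376 / 1805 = -190340.93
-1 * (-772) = 772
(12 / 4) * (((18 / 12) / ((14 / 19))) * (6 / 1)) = 513 / 14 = 36.64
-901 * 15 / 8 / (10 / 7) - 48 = -19689 / 16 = -1230.56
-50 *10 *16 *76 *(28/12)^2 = -29792000/9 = -3310222.22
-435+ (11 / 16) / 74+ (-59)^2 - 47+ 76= 3640811 / 1184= 3075.01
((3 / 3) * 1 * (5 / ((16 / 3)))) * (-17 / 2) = -7.97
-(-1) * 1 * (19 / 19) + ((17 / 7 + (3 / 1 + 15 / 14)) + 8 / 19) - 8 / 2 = 149 / 38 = 3.92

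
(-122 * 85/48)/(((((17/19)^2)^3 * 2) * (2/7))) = -100442955935/136306272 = -736.89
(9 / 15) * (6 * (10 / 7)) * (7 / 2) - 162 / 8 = -9 / 4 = -2.25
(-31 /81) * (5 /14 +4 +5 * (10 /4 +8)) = -12338 /567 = -21.76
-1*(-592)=592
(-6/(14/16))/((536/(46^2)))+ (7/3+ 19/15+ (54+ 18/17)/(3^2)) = -691766/39865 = -17.35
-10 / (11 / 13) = -130 / 11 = -11.82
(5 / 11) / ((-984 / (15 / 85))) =-5 / 61336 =-0.00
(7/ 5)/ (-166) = -7/ 830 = -0.01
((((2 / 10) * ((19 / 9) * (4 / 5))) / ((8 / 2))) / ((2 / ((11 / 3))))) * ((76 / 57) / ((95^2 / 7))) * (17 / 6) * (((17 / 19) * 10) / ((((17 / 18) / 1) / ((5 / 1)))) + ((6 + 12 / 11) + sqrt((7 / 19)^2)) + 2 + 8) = 1612331 / 54826875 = 0.03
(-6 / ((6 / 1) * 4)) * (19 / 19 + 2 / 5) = -7 / 20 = -0.35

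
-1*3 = -3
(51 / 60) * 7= 5.95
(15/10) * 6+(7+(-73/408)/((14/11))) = 90589/5712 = 15.86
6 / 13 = 0.46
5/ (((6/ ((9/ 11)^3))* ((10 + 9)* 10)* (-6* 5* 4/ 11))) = -81/ 367840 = -0.00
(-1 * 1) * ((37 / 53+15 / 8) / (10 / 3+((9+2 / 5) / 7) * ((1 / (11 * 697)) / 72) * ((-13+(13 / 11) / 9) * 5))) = -7452945027 / 9654446398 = -0.77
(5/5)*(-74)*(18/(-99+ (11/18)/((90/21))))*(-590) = -424375200/53383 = -7949.63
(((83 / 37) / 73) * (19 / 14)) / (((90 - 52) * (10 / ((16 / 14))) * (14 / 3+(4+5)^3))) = 249 / 1456500745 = 0.00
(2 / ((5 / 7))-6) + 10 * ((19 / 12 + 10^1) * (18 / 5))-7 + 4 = 2054 / 5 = 410.80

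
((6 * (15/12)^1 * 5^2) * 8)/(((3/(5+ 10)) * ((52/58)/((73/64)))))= 3969375/416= 9541.77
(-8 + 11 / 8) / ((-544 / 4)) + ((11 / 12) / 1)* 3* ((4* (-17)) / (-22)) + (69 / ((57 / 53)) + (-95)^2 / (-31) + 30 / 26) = -1810024547 / 8330816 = -217.27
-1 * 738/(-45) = 82/5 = 16.40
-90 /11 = -8.18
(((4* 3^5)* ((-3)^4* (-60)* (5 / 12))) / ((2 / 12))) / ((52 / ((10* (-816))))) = 24091992000 / 13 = 1853230153.85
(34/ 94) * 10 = 3.62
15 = 15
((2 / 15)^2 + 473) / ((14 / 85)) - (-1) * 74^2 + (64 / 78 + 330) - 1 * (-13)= 71185139 / 8190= 8691.71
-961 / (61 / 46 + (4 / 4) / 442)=-4884763 / 6752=-723.45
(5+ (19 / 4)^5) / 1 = 2481219 / 1024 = 2423.07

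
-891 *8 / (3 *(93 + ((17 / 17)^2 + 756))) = -2.80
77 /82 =0.94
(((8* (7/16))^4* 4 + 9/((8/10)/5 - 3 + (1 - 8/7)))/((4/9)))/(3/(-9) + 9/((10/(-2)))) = -9352665/14848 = -629.89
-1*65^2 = -4225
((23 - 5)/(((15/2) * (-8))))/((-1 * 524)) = 3/5240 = 0.00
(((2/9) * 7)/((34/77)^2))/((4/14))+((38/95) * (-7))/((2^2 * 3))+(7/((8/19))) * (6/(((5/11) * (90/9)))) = 25820459/520200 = 49.64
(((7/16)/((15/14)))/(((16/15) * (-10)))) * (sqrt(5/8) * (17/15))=-833 * sqrt(10)/76800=-0.03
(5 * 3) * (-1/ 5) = -3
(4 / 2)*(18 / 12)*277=831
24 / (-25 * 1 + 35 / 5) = -4 / 3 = -1.33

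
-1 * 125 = -125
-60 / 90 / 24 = -1 / 36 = -0.03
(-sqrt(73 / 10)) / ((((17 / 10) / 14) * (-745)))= 14 * sqrt(730) / 12665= 0.03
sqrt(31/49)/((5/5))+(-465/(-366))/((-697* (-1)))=155/85034+sqrt(31)/7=0.80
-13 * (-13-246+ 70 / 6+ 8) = 9334 / 3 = 3111.33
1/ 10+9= 91/ 10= 9.10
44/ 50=22/ 25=0.88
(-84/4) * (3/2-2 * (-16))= -1407/2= -703.50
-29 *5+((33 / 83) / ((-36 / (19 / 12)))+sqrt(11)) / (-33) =-5199101 / 35856 - sqrt(11) / 33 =-145.10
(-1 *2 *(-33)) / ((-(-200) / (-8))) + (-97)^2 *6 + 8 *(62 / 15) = 4236332 / 75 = 56484.43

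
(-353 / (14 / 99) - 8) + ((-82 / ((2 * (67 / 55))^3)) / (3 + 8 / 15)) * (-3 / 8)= -8939544881291 / 3570658336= -2503.61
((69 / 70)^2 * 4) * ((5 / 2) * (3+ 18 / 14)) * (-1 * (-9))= 128547 / 343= 374.77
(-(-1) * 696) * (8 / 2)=2784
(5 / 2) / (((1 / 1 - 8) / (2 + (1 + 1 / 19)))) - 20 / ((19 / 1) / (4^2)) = -17.93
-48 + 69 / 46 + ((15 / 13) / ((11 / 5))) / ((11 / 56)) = -137889 / 3146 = -43.83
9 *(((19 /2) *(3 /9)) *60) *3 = 5130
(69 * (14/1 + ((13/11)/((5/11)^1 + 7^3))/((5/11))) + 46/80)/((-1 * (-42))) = 2087825/90672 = 23.03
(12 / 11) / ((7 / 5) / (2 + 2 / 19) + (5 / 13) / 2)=10400 / 8173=1.27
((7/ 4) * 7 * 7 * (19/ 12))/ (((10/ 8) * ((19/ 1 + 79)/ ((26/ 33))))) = 0.87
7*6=42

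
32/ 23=1.39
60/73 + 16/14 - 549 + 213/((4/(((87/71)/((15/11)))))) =-5101673/10220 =-499.19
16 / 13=1.23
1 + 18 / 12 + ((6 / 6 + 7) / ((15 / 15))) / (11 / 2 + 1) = 97 / 26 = 3.73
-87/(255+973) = -87/1228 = -0.07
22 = 22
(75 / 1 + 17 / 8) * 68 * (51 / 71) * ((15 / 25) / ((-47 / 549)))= -881044533 / 33370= -26402.29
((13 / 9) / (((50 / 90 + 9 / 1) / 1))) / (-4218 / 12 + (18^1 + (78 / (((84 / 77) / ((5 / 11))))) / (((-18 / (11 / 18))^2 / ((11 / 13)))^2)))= -1862373337344 / 4108824979757713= -0.00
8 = 8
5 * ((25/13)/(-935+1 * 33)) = -125/11726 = -0.01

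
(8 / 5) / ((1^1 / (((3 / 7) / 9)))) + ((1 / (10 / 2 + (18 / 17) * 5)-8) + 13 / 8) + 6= -121 / 600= -0.20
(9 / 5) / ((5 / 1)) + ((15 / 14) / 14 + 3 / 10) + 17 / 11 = 122999 / 53900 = 2.28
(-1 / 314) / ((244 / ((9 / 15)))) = -3 / 383080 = -0.00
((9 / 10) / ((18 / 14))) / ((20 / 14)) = 49 / 100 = 0.49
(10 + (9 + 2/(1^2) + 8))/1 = 29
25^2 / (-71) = -625 / 71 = -8.80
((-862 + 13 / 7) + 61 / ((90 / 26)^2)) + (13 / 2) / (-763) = -377466463 / 441450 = -855.06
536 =536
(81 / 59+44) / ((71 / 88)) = 235576 / 4189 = 56.24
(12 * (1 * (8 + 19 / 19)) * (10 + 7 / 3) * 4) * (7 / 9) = 4144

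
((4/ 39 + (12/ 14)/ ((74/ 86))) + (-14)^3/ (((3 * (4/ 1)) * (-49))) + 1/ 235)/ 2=2.88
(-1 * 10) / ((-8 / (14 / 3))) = 35 / 6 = 5.83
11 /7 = 1.57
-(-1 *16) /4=4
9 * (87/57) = 261/19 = 13.74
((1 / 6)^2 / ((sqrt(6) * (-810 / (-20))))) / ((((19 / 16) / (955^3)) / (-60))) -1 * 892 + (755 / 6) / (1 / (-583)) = -69678710000 * sqrt(6) / 13851 -445517 / 6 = -12396632.84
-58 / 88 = -29 / 44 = -0.66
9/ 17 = 0.53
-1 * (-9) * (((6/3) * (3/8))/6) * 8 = 9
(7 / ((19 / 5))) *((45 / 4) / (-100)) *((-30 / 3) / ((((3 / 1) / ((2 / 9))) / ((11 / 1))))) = 385 / 228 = 1.69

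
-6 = -6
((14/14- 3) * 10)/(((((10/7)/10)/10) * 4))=-350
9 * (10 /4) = 45 /2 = 22.50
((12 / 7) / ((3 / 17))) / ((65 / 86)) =5848 / 455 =12.85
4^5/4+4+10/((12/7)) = 1595/6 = 265.83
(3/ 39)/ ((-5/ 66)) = -66/ 65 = -1.02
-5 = -5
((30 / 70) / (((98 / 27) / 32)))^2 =1679616 / 117649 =14.28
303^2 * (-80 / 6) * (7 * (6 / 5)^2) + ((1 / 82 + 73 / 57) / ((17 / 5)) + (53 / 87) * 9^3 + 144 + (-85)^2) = -142074148815361 / 11521410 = -12331316.12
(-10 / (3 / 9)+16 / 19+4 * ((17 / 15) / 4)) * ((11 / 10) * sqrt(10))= -87857 * sqrt(10) / 2850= -97.48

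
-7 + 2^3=1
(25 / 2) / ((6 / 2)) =25 / 6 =4.17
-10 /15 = -2 /3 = -0.67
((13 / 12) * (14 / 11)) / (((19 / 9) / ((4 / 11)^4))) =34944 / 3059969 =0.01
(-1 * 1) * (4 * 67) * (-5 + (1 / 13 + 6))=-3752 / 13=-288.62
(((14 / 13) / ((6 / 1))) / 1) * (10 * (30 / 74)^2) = 5250 / 17797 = 0.29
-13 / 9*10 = -130 / 9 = -14.44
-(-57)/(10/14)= 399/5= 79.80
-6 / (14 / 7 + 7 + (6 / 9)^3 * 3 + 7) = -27 / 76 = -0.36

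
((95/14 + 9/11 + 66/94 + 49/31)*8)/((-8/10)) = -11091755/112189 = -98.87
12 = 12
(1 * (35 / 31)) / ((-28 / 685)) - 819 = -104981 / 124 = -846.62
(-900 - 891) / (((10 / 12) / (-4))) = 42984 / 5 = 8596.80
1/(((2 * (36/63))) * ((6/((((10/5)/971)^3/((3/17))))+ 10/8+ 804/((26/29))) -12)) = 1547/214228241456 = 0.00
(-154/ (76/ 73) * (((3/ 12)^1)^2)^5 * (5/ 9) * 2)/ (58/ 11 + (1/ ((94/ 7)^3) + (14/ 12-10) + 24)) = -0.00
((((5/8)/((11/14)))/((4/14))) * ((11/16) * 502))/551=61495/35264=1.74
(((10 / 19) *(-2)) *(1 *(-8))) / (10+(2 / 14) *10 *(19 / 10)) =1120 / 1691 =0.66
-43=-43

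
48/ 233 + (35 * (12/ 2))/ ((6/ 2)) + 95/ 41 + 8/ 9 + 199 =23421164/ 85977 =272.41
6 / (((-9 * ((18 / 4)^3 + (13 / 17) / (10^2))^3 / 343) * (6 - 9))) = 26962544000000 / 267732575492598459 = 0.00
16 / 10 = 8 / 5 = 1.60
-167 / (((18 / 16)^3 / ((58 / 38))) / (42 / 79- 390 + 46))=67281900544 / 1094229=61487.95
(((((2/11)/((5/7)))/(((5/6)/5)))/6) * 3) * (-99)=-378/5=-75.60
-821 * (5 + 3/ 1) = -6568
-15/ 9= -5/ 3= -1.67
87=87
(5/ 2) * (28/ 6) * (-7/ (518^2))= -5/ 16428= -0.00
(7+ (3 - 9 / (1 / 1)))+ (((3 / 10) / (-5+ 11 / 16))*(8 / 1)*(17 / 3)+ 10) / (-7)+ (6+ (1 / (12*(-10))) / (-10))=387867 / 64400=6.02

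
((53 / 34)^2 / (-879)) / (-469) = 0.00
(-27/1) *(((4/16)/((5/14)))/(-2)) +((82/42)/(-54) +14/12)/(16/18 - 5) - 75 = -3068761/46620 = -65.82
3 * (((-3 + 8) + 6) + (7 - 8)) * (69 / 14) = 1035 / 7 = 147.86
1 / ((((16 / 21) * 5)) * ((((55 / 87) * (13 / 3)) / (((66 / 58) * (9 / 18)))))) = 567 / 10400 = 0.05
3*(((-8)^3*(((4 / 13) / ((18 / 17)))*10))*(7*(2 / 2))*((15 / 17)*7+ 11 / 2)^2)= -2824353280 / 663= -4259959.70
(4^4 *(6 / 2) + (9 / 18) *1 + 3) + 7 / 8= 6179 / 8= 772.38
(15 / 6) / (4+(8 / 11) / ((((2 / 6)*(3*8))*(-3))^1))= 165 / 262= 0.63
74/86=37/43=0.86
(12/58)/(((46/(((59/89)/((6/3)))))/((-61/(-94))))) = 10797/11160244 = 0.00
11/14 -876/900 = -197/1050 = -0.19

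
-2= -2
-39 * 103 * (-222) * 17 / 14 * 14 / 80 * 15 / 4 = 710632.41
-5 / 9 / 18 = -5 / 162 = -0.03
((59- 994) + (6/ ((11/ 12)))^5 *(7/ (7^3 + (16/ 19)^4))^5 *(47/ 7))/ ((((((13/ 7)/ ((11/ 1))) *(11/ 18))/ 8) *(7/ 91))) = -27287225368818584053668964723064845578898796439888/ 28952586412696495517555431373206710403421149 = -942479.71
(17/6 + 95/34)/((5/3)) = 287/85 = 3.38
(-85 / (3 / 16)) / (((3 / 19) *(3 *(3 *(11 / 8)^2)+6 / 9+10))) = -330752 / 3189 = -103.72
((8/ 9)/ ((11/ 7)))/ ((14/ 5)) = 20/ 99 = 0.20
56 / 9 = 6.22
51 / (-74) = -51 / 74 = -0.69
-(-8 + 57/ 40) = 263/ 40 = 6.58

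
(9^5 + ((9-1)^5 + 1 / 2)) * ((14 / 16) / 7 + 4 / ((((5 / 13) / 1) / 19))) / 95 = 15288097 / 80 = 191101.21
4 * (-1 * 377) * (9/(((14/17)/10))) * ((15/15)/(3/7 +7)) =-22185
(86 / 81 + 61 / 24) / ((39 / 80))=23350 / 3159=7.39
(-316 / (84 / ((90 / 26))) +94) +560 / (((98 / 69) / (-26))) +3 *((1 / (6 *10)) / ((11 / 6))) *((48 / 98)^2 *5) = -3491941771 / 343343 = -10170.42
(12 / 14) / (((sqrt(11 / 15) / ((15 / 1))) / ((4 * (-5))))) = -1800 * sqrt(165) / 77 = -300.28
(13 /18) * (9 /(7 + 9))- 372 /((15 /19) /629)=-47421503 /160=-296384.39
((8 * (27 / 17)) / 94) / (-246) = -18 / 32759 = -0.00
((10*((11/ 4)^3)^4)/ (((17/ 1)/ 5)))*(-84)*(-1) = 1647674897778525/ 35651584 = 46216036.23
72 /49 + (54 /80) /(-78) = 74439 /50960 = 1.46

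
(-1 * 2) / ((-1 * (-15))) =-2 / 15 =-0.13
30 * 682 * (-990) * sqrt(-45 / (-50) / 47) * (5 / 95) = -6076620 * sqrt(470) / 893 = -147522.94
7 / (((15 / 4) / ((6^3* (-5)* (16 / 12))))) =-2688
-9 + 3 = -6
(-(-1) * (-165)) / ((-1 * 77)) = 15 / 7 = 2.14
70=70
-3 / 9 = -1 / 3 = -0.33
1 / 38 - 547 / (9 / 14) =-290995 / 342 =-850.86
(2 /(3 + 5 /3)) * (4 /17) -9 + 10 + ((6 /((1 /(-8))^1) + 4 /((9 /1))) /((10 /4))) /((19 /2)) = -91723 /101745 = -0.90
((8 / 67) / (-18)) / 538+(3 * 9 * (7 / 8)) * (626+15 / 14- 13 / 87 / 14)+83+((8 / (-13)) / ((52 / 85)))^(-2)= 2025359434164083 / 135945686700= 14898.30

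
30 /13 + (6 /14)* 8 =522 /91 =5.74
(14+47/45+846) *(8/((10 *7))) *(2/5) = 309976/7875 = 39.36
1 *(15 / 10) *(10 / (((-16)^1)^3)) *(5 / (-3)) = 25 / 4096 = 0.01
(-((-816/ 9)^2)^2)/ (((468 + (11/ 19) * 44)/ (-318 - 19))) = 1095239604224/ 23733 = 46148384.28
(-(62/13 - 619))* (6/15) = 3194/13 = 245.69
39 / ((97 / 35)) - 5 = 880 / 97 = 9.07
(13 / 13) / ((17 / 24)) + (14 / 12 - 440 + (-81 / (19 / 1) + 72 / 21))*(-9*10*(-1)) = -89464833 / 2261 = -39568.70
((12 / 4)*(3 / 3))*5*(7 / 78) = 35 / 26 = 1.35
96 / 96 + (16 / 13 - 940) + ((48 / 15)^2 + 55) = -283572 / 325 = -872.53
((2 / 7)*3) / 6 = 1 / 7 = 0.14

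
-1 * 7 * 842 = -5894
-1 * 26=-26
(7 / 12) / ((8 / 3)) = 7 / 32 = 0.22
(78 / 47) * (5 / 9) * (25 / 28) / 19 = 1625 / 37506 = 0.04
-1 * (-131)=131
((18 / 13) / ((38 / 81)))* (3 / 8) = 2187 / 1976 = 1.11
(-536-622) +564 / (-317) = -367650 / 317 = -1159.78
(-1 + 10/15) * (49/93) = -49/279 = -0.18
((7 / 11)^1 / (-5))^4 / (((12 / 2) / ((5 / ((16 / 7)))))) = 16807 / 175692000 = 0.00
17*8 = 136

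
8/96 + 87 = 1045/12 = 87.08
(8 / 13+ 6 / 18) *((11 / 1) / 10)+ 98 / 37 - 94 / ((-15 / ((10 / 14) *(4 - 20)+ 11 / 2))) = -1126603 / 33670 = -33.46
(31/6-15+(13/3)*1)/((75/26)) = -143/75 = -1.91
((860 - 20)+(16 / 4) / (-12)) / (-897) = -2519 / 2691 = -0.94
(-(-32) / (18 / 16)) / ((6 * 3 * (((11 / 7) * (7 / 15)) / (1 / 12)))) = 160 / 891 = 0.18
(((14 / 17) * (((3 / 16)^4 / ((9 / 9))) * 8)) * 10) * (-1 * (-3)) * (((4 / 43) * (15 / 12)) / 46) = 42525 / 68866048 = 0.00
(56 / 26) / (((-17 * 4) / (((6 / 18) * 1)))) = -7 / 663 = -0.01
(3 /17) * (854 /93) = 854 /527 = 1.62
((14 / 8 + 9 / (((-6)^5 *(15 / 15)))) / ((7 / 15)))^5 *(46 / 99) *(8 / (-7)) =-566109156474302103125 / 1442334164750696448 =-392.50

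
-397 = -397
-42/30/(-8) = 7/40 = 0.18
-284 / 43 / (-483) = 284 / 20769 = 0.01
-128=-128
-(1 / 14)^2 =-1 / 196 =-0.01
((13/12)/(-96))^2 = 169/1327104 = 0.00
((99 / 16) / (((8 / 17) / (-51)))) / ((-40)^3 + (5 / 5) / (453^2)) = 17613704097 / 1681072127872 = 0.01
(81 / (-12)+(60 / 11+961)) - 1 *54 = 905.70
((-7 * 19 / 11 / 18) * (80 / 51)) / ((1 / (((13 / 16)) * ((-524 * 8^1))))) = 18119920 / 5049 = 3588.81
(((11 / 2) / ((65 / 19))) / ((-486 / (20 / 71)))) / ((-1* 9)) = 209 / 2018601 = 0.00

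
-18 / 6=-3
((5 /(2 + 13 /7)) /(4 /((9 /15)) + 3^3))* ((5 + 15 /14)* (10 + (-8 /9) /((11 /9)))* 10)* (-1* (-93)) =2239750 /1111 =2015.98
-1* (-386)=386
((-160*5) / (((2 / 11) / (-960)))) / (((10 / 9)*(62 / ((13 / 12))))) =2059200 / 31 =66425.81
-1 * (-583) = 583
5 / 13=0.38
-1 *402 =-402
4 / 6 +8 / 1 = 26 / 3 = 8.67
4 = 4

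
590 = 590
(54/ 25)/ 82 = 27/ 1025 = 0.03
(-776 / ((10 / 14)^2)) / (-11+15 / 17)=150.33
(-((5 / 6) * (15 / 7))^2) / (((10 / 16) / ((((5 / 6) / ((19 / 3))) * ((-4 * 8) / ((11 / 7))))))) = 20000 / 1463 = 13.67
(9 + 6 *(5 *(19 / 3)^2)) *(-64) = -232768 / 3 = -77589.33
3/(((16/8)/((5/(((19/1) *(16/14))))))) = 105/304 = 0.35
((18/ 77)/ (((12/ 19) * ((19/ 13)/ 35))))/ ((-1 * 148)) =-195/ 3256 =-0.06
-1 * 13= -13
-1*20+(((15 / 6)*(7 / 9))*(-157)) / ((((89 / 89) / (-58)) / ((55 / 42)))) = 23166.57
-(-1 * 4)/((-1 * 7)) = -4/7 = -0.57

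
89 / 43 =2.07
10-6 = 4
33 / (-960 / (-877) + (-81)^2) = 9647 / 1918319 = 0.01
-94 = -94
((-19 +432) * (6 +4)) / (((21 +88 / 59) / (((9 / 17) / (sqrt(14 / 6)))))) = 313290 * sqrt(21) / 22559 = 63.64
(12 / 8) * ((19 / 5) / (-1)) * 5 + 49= 41 / 2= 20.50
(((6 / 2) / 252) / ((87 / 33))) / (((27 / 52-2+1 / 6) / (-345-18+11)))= 50336 / 41615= 1.21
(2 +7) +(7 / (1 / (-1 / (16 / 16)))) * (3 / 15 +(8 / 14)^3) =6.29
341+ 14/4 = 689/2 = 344.50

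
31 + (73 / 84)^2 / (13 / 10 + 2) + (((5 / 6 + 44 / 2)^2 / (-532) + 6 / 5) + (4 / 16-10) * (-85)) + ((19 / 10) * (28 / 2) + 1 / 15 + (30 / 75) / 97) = 1902951170663 / 2145694320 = 886.87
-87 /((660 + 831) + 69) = -29 /520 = -0.06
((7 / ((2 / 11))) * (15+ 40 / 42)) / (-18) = -3685 / 108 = -34.12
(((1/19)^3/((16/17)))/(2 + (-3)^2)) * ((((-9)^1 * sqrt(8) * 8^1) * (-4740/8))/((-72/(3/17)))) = -0.00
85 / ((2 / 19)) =1615 / 2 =807.50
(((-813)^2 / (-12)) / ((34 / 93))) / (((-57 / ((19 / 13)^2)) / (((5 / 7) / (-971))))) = -648851235 / 156222248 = -4.15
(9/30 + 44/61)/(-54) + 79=2601637/32940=78.98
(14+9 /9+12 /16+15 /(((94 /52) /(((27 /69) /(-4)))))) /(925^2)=64593 /3699722500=0.00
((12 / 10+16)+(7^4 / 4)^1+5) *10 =12449 / 2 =6224.50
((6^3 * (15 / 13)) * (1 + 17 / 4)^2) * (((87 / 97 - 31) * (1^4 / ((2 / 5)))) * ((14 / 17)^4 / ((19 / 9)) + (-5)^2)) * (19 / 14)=-1863443365457625 / 105319981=-17693160.86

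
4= 4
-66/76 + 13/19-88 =-3351/38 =-88.18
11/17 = 0.65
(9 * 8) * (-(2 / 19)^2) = -288 / 361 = -0.80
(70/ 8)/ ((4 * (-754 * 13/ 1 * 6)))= -35/ 940992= -0.00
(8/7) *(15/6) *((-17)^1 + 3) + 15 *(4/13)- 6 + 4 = -486/13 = -37.38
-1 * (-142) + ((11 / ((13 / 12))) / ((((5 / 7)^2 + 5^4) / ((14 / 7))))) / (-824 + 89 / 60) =279227386874 / 1966390595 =142.00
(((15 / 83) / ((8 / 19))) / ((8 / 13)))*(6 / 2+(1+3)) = 25935 / 5312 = 4.88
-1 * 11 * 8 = -88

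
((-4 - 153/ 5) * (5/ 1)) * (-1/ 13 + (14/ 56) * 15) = -33043/ 52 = -635.44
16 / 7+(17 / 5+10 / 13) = 2937 / 455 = 6.45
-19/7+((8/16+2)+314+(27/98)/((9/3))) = 15380/49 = 313.88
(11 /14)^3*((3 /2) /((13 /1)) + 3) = 107811 /71344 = 1.51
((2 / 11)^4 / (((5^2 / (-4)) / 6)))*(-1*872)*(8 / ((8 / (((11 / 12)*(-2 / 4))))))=-13952 / 33275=-0.42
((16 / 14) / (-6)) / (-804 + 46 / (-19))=38 / 160881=0.00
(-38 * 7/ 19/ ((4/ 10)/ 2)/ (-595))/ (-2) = -1/ 17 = -0.06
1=1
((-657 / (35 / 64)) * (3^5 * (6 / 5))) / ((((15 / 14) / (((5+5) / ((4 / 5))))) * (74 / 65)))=-132829632 / 37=-3589990.05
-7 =-7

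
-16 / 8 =-2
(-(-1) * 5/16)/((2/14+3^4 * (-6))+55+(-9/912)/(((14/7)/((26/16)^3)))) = -680960/938914873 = -0.00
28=28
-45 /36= -5 /4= -1.25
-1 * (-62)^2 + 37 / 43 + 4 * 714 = -42447 / 43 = -987.14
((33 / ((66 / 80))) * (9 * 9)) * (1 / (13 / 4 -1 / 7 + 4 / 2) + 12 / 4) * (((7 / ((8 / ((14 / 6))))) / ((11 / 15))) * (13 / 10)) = 9069165 / 242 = 37475.89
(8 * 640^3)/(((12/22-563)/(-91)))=2099249152000/6187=339300008.40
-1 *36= -36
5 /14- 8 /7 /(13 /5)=-15 /182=-0.08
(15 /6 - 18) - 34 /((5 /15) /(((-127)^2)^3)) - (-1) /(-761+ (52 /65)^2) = -16270907040006522333 /38018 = -427979037298293.50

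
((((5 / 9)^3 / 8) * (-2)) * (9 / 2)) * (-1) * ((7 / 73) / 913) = 875 / 43188552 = 0.00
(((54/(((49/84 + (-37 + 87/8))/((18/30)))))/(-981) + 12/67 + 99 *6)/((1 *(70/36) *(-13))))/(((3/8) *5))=-638397734112/50922906125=-12.54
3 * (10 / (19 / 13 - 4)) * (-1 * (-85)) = -11050 / 11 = -1004.55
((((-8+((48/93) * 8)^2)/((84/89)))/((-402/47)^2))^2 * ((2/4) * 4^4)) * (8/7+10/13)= 84763426627892396864/20164605601750354017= 4.20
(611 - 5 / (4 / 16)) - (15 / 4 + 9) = 2313 / 4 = 578.25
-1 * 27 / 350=-27 / 350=-0.08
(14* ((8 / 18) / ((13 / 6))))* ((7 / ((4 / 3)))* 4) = 784 / 13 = 60.31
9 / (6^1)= 3 / 2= 1.50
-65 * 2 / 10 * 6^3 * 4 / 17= -11232 / 17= -660.71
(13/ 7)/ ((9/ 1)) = 13/ 63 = 0.21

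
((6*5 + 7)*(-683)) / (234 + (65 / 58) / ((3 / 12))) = -732859 / 6916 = -105.97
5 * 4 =20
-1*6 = -6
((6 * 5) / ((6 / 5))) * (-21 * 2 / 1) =-1050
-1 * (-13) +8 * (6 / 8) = 19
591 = 591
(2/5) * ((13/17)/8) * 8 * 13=338/85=3.98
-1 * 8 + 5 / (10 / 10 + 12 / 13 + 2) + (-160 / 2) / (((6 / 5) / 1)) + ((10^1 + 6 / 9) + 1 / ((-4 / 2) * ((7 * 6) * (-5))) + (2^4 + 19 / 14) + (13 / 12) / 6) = -45.19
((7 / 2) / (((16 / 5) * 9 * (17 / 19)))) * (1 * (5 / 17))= 3325 / 83232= 0.04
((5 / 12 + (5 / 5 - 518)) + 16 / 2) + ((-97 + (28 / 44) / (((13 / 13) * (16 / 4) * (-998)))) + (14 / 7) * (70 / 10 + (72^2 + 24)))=1294229333 / 131736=9824.42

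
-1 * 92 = -92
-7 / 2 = -3.50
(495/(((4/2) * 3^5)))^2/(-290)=-0.00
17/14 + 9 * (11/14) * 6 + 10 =53.64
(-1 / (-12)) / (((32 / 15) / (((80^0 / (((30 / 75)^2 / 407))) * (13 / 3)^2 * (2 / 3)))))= 8597875 / 6912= 1243.91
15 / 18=5 / 6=0.83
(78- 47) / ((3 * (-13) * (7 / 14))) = -62 / 39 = -1.59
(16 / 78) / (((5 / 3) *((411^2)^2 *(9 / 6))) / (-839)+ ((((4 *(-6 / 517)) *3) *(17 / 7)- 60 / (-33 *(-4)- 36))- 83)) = -0.00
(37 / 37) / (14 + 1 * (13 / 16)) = 16 / 237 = 0.07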